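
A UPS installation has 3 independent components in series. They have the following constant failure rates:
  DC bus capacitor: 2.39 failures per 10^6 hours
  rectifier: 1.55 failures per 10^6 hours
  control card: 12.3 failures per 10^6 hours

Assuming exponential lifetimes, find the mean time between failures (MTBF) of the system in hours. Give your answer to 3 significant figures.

Series of exponential components: λ_sys = Σ λ_i
λ_sys = 0.00000239 + 0.00000155 + 0.0000123 = 1.6240e-05 /h
MTBF = 1 / λ_sys = 61600 h

61600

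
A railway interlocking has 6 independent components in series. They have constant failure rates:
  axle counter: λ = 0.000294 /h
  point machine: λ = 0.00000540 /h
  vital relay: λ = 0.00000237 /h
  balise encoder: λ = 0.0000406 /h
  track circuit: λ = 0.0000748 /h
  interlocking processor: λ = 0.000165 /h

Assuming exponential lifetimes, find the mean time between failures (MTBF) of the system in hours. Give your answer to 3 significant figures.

Series of exponential components: λ_sys = Σ λ_i
λ_sys = 0.000294 + 0.00000540 + 0.00000237 + 0.0000406 + 0.0000748 + 0.000165 = 5.8217e-04 /h
MTBF = 1 / λ_sys = 1720 h

1720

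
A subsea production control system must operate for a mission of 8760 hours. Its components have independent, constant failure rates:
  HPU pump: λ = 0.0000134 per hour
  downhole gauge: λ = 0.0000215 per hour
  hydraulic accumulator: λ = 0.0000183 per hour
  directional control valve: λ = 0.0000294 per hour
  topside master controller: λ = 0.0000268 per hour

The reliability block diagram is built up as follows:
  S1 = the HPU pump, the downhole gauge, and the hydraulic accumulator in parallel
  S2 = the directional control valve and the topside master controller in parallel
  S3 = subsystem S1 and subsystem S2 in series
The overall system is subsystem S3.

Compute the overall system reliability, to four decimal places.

R(HPU pump) = exp(−0.0000134 × 8760) = 0.889244
R(downhole gauge) = exp(−0.0000215 × 8760) = 0.828333
R(hydraulic accumulator) = exp(−0.0000183 × 8760) = 0.851881
R(directional control valve) = exp(−0.0000294 × 8760) = 0.772948
R(topside master controller) = exp(−0.0000268 × 8760) = 0.790754
Parallel (HPU pump, downhole gauge, and hydraulic accumulator): 1 − (1 − 0.889244)(1 − 0.828333)(1 − 0.851881) = 0.997184
Parallel (directional control valve and topside master controller): 1 − (1 − 0.772948)(1 − 0.790754) = 0.952490
Series ([0.997184] and [0.952490]): 0.997184 × 0.952490 = 0.9498

0.9498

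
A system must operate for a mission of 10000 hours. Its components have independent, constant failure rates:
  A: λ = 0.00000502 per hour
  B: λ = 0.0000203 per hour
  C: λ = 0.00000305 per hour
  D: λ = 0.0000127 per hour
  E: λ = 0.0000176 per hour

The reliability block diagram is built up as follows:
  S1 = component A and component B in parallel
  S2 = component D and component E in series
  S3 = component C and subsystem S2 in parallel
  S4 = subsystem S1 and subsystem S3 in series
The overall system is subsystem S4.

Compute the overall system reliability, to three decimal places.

R(A) = exp(−0.00000502 × 10000) = 0.95104
R(B) = exp(−0.0000203 × 10000) = 0.81628
R(C) = exp(−0.00000305 × 10000) = 0.96996
R(D) = exp(−0.0000127 × 10000) = 0.88073
R(E) = exp(−0.0000176 × 10000) = 0.83862
Parallel (A and B): 1 − (1 − 0.95104)(1 − 0.81628) = 0.99101
Series (D and E): 0.88073 × 0.83862 = 0.73860
Parallel (C and [0.73860]): 1 − (1 − 0.96996)(1 − 0.73860) = 0.99215
Series ([0.99101] and [0.99215]): 0.99101 × 0.99215 = 0.983

0.983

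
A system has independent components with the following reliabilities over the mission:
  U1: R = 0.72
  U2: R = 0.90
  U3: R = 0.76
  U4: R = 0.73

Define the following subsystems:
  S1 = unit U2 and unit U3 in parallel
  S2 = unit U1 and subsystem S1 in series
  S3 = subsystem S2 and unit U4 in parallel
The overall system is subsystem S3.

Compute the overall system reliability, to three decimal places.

Parallel (U2 and U3): 1 − (1 − 0.90000)(1 − 0.76000) = 0.97600
Series (U1 and [0.97600]): 0.72000 × 0.97600 = 0.70272
Parallel ([0.70272] and U4): 1 − (1 − 0.70272)(1 − 0.73000) = 0.920

0.920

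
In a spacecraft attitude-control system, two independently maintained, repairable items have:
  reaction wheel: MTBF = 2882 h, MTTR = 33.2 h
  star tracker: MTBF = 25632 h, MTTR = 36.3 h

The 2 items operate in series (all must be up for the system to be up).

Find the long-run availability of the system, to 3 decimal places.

0.987

A(reaction wheel) = MTBF/(MTBF+MTTR) = 2882/(2882+33.2) = 0.988611
A(star tracker) = MTBF/(MTBF+MTTR) = 25632/(25632+36.3) = 0.998586
Series availability: 0.988611 × 0.998586 = 0.987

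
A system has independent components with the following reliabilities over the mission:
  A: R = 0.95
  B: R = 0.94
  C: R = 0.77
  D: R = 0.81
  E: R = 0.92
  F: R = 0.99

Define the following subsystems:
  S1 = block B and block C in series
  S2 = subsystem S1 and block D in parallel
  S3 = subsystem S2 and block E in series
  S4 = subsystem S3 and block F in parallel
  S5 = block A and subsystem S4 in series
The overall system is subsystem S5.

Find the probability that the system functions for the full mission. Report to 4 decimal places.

Series (B and C): 0.940000 × 0.770000 = 0.723800
Parallel ([0.723800] and D): 1 − (1 − 0.723800)(1 − 0.810000) = 0.947522
Series ([0.947522] and E): 0.947522 × 0.920000 = 0.871720
Parallel ([0.871720] and F): 1 − (1 − 0.871720)(1 − 0.990000) = 0.998717
Series (A and [0.998717]): 0.950000 × 0.998717 = 0.9488

0.9488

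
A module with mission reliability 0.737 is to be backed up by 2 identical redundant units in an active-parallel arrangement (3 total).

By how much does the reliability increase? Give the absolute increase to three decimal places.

R_before = 0.737
R_after = 1 − (1 − 0.737)^3 = 0.982
ΔR = 0.982 − 0.737 = 0.245

0.245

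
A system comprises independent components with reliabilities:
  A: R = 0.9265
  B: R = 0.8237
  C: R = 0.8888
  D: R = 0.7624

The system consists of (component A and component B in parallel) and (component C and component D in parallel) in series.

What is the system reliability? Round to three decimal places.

0.961

Parallel (A and B): 1 − (1 − 0.92650)(1 − 0.82370) = 0.98704
Parallel (C and D): 1 − (1 − 0.88880)(1 − 0.76240) = 0.97358
Series ([0.98704] and [0.97358]): 0.98704 × 0.97358 = 0.961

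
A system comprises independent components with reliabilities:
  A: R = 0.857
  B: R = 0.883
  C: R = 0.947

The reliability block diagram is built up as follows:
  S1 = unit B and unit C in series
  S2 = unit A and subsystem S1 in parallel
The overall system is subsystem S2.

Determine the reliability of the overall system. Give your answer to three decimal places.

Series (B and C): 0.88300 × 0.94700 = 0.83620
Parallel (A and [0.83620]): 1 − (1 − 0.85700)(1 − 0.83620) = 0.977

0.977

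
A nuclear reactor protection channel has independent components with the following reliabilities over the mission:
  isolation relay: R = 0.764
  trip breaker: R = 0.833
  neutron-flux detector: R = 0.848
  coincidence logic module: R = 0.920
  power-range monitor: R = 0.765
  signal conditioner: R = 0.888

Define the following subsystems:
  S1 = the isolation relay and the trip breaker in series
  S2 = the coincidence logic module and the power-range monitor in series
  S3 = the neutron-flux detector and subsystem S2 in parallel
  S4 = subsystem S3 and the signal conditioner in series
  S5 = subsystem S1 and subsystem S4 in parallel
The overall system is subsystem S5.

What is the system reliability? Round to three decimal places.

Series (isolation relay and trip breaker): 0.76400 × 0.83300 = 0.63641
Series (coincidence logic module and power-range monitor): 0.92000 × 0.76500 = 0.70380
Parallel (neutron-flux detector and [0.70380]): 1 − (1 − 0.84800)(1 − 0.70380) = 0.95498
Series ([0.95498] and signal conditioner): 0.95498 × 0.88800 = 0.84802
Parallel ([0.63641] and [0.84802]): 1 − (1 − 0.63641)(1 − 0.84802) = 0.945

0.945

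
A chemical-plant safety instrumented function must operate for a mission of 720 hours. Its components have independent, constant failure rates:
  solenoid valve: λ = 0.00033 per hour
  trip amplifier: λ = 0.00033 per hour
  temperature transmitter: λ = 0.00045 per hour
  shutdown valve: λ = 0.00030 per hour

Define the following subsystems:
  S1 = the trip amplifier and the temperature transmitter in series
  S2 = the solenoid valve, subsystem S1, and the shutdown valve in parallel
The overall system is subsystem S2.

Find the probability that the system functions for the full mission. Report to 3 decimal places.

R(solenoid valve) = exp(−0.00033 × 720) = 0.78852
R(trip amplifier) = exp(−0.00033 × 720) = 0.78852
R(temperature transmitter) = exp(−0.00045 × 720) = 0.72325
R(shutdown valve) = exp(−0.00030 × 720) = 0.80574
Series (trip amplifier and temperature transmitter): 0.78852 × 0.72325 = 0.57030
Parallel (solenoid valve, [0.57030], and shutdown valve): 1 − (1 − 0.78852)(1 − 0.57030)(1 − 0.80574) = 0.982

0.982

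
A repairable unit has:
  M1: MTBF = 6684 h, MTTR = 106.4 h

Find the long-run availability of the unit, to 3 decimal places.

A(M1) = MTBF/(MTBF+MTTR) = 6684/(6684+106.4) = 0.984

0.984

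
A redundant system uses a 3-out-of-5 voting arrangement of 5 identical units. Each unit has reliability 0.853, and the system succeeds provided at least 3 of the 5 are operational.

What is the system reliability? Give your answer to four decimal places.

0.9748

R = Σ_{i=3}^{5} C(5,i) p^i (1−p)^{5−i} with p = 0.853
C(5,3)·0.853^3·0.147^2 = 0.134116
C(5,4)·0.853^4·0.147^1 = 0.389120
C(5,5)·0.853^5·0.147^0 = 0.451591
Sum = 0.9748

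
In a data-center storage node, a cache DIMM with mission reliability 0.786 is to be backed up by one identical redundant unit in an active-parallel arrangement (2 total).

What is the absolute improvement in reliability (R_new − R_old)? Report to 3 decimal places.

R_before = 0.786
R_after = 1 − (1 − 0.786)^2 = 0.954
ΔR = 0.954 − 0.786 = 0.168

0.168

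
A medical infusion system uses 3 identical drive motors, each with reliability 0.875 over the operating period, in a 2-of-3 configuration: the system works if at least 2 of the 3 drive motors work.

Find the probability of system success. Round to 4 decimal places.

R = Σ_{i=2}^{3} C(3,i) p^i (1−p)^{3−i} with p = 0.875
C(3,2)·0.875^2·0.125^1 = 0.287109
C(3,3)·0.875^3·0.125^0 = 0.669922
Sum = 0.9570

0.9570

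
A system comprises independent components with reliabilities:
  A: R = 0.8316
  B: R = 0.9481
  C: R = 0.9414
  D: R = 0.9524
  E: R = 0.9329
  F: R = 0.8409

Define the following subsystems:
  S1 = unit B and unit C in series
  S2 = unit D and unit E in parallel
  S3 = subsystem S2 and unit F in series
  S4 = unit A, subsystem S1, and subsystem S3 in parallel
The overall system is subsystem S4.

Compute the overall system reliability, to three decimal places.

0.997

Series (B and C): 0.94810 × 0.94140 = 0.89254
Parallel (D and E): 1 − (1 − 0.95240)(1 − 0.93290) = 0.99681
Series ([0.99681] and F): 0.99681 × 0.84090 = 0.83822
Parallel (A, [0.89254], and [0.83822]): 1 − (1 − 0.83160)(1 − 0.89254)(1 − 0.83822) = 0.997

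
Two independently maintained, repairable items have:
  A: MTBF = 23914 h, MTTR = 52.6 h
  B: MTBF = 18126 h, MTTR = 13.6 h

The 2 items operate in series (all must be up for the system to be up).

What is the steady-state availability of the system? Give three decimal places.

A(A) = MTBF/(MTBF+MTTR) = 23914/(23914+52.6) = 0.997805
A(B) = MTBF/(MTBF+MTTR) = 18126/(18126+13.6) = 0.999250
Series availability: 0.997805 × 0.999250 = 0.997

0.997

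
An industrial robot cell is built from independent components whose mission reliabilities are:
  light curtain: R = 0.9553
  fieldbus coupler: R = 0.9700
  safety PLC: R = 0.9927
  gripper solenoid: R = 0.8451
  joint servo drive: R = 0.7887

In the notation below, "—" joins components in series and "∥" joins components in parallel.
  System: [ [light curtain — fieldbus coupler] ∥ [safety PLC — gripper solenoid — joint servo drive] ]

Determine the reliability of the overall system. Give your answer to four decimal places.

Series (light curtain and fieldbus coupler): 0.955300 × 0.970000 = 0.926641
Series (safety PLC, gripper solenoid, and joint servo drive): 0.992700 × 0.845100 × 0.788700 = 0.661665
Parallel ([0.926641] and [0.661665]): 1 − (1 − 0.926641)(1 − 0.661665) = 0.9752

0.9752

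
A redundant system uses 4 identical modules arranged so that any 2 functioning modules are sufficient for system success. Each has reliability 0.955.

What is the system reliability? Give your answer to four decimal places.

R = Σ_{i=2}^{4} C(4,i) p^i (1−p)^{4−i} with p = 0.955
C(4,2)·0.955^2·0.045^2 = 0.011081
C(4,3)·0.955^3·0.045^1 = 0.156777
C(4,4)·0.955^4·0.045^0 = 0.831790
Sum = 0.9996

0.9996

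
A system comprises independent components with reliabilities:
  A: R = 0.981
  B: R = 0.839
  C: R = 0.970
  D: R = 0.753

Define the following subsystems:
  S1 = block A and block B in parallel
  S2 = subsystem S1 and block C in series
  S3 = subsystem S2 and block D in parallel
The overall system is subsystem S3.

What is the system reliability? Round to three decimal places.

0.992

Parallel (A and B): 1 − (1 − 0.98100)(1 − 0.83900) = 0.99694
Series ([0.99694] and C): 0.99694 × 0.97000 = 0.96703
Parallel ([0.96703] and D): 1 − (1 − 0.96703)(1 − 0.75300) = 0.992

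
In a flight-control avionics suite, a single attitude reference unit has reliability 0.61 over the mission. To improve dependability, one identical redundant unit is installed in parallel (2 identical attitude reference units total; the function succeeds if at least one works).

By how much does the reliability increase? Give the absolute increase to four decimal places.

R_before = 0.61
R_after = 1 − (1 − 0.61)^2 = 0.8479
ΔR = 0.8479 − 0.61 = 0.2379

0.2379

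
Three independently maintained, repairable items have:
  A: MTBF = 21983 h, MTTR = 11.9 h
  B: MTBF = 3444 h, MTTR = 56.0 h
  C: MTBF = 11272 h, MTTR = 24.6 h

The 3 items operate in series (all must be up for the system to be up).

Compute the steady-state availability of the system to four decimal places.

0.9813

A(A) = MTBF/(MTBF+MTTR) = 21983/(21983+11.9) = 0.999459
A(B) = MTBF/(MTBF+MTTR) = 3444/(3444+56.0) = 0.984000
A(C) = MTBF/(MTBF+MTTR) = 11272/(11272+24.6) = 0.997822
Series availability: 0.999459 × 0.984000 × 0.997822 = 0.9813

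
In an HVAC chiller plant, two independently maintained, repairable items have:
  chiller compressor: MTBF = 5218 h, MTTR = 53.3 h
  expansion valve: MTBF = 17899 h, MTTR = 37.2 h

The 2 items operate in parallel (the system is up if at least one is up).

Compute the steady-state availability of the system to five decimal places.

A(chiller compressor) = MTBF/(MTBF+MTTR) = 5218/(5218+53.3) = 0.989889
A(expansion valve) = MTBF/(MTBF+MTTR) = 17899/(17899+37.2) = 0.997926
Parallel availability: 1 − (1 − 0.989889)(1 − 0.997926) = 0.99998

0.99998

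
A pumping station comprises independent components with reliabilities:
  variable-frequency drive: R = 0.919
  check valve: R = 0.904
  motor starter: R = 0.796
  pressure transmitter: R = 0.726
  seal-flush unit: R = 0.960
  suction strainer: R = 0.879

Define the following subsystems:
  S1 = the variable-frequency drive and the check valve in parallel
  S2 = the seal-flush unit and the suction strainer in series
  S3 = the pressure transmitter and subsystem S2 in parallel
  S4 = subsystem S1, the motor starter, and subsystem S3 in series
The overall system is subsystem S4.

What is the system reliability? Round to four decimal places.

0.7560

Parallel (variable-frequency drive and check valve): 1 − (1 − 0.919000)(1 − 0.904000) = 0.992224
Series (seal-flush unit and suction strainer): 0.960000 × 0.879000 = 0.843840
Parallel (pressure transmitter and [0.843840]): 1 − (1 − 0.726000)(1 − 0.843840) = 0.957212
Series ([0.992224], motor starter, and [0.957212]): 0.992224 × 0.796000 × 0.957212 = 0.7560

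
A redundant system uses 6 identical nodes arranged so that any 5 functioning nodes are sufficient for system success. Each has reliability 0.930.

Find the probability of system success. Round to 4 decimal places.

0.9392

R = Σ_{i=5}^{6} C(6,i) p^i (1−p)^{6−i} with p = 0.930
C(6,5)·0.930^5·0.070^1 = 0.292189
C(6,6)·0.930^6·0.070^0 = 0.646990
Sum = 0.9392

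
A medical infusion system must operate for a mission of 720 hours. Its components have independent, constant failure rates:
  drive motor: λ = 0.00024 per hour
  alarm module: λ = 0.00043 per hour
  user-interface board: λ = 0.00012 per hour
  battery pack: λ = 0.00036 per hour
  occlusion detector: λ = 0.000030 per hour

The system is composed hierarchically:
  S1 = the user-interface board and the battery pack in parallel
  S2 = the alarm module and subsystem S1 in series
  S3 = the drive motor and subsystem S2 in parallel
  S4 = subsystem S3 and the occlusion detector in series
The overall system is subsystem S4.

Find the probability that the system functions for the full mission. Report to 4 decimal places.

0.9351

R(drive motor) = exp(−0.00024 × 720) = 0.841306
R(alarm module) = exp(−0.00043 × 720) = 0.733740
R(user-interface board) = exp(−0.00012 × 720) = 0.917227
R(battery pack) = exp(−0.00036 × 720) = 0.771669
R(occlusion detector) = exp(−0.000030 × 720) = 0.978632
Parallel (user-interface board and battery pack): 1 − (1 − 0.917227)(1 − 0.771669) = 0.981100
Series (alarm module and [0.981100]): 0.733740 × 0.981100 = 0.719872
Parallel (drive motor and [0.719872]): 1 − (1 − 0.841306)(1 − 0.719872) = 0.955545
Series ([0.955545] and occlusion detector): 0.955545 × 0.978632 = 0.9351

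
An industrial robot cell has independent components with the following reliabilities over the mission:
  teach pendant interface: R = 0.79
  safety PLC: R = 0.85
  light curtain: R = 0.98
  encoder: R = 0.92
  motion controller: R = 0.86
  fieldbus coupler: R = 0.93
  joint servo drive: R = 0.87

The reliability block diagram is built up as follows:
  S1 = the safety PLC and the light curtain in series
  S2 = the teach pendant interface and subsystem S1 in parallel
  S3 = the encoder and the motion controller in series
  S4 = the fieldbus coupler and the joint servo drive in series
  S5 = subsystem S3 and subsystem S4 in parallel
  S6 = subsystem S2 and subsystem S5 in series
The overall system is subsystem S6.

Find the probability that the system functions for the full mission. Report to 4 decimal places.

0.9265

Series (safety PLC and light curtain): 0.850000 × 0.980000 = 0.833000
Parallel (teach pendant interface and [0.833000]): 1 − (1 − 0.790000)(1 − 0.833000) = 0.964930
Series (encoder and motion controller): 0.920000 × 0.860000 = 0.791200
Series (fieldbus coupler and joint servo drive): 0.930000 × 0.870000 = 0.809100
Parallel ([0.791200] and [0.809100]): 1 − (1 − 0.791200)(1 − 0.809100) = 0.960140
Series ([0.964930] and [0.960140]): 0.964930 × 0.960140 = 0.9265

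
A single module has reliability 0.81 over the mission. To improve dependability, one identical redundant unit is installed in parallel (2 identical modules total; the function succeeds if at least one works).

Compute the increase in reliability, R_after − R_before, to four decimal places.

0.1539

R_before = 0.81
R_after = 1 − (1 − 0.81)^2 = 0.9639
ΔR = 0.9639 − 0.81 = 0.1539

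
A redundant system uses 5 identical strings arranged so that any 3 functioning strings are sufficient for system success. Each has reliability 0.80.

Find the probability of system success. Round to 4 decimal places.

0.9421

R = Σ_{i=3}^{5} C(5,i) p^i (1−p)^{5−i} with p = 0.80
C(5,3)·0.80^3·0.20^2 = 0.204800
C(5,4)·0.80^4·0.20^1 = 0.409600
C(5,5)·0.80^5·0.20^0 = 0.327680
Sum = 0.9421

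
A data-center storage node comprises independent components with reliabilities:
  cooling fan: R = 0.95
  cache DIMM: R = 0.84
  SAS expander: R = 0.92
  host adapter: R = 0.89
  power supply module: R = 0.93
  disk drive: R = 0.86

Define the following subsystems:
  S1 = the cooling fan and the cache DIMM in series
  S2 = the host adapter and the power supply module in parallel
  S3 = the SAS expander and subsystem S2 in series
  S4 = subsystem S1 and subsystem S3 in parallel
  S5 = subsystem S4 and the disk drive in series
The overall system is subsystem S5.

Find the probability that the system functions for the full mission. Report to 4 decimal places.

Series (cooling fan and cache DIMM): 0.950000 × 0.840000 = 0.798000
Parallel (host adapter and power supply module): 1 − (1 − 0.890000)(1 − 0.930000) = 0.992300
Series (SAS expander and [0.992300]): 0.920000 × 0.992300 = 0.912916
Parallel ([0.798000] and [0.912916]): 1 − (1 − 0.798000)(1 − 0.912916) = 0.982409
Series ([0.982409] and disk drive): 0.982409 × 0.860000 = 0.8449

0.8449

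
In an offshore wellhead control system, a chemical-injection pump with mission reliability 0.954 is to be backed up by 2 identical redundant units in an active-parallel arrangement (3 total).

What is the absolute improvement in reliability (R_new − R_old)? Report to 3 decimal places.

R_before = 0.954
R_after = 1 − (1 − 0.954)^3 = 1.000
ΔR = 1.000 − 0.954 = 0.046

0.046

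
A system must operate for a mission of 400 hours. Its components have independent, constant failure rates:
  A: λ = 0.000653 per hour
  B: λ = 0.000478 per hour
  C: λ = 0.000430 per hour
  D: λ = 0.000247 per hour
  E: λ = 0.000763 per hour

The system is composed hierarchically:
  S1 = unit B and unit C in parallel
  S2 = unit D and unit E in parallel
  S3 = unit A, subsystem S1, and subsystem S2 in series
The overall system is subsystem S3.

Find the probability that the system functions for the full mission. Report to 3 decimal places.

R(A) = exp(−0.000653 × 400) = 0.77013
R(B) = exp(−0.000478 × 400) = 0.82597
R(C) = exp(−0.000430 × 400) = 0.84198
R(D) = exp(−0.000247 × 400) = 0.90592
R(E) = exp(−0.000763 × 400) = 0.73698
Parallel (B and C): 1 − (1 − 0.82597)(1 − 0.84198) = 0.97250
Parallel (D and E): 1 − (1 − 0.90592)(1 − 0.73698) = 0.97526
Series (A, [0.97250], and [0.97526]): 0.77013 × 0.97250 × 0.97526 = 0.730

0.730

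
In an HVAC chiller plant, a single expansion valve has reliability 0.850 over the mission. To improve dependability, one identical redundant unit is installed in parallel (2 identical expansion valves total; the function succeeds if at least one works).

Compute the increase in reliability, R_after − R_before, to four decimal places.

0.1275

R_before = 0.850
R_after = 1 − (1 − 0.850)^2 = 0.9775
ΔR = 0.9775 − 0.850 = 0.1275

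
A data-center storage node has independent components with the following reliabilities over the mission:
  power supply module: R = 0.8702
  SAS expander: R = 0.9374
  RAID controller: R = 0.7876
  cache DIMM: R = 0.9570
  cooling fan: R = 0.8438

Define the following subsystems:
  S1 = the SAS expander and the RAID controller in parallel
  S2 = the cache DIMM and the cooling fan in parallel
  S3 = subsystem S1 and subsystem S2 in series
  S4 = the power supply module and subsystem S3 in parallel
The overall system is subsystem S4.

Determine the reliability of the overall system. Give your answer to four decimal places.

Parallel (SAS expander and RAID controller): 1 − (1 − 0.937400)(1 − 0.787600) = 0.986704
Parallel (cache DIMM and cooling fan): 1 − (1 − 0.957000)(1 − 0.843800) = 0.993283
Series ([0.986704] and [0.993283]): 0.986704 × 0.993283 = 0.980076
Parallel (power supply module and [0.980076]): 1 − (1 − 0.870200)(1 − 0.980076) = 0.9974

0.9974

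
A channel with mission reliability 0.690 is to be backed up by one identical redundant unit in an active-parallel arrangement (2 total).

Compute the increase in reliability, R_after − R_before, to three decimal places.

R_before = 0.690
R_after = 1 − (1 − 0.690)^2 = 0.904
ΔR = 0.904 − 0.690 = 0.214

0.214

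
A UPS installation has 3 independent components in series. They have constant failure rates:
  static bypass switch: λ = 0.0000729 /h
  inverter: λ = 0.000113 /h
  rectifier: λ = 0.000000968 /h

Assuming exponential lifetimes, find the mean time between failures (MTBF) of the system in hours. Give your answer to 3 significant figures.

5350

Series of exponential components: λ_sys = Σ λ_i
λ_sys = 0.0000729 + 0.000113 + 0.000000968 = 1.8687e-04 /h
MTBF = 1 / λ_sys = 5350 h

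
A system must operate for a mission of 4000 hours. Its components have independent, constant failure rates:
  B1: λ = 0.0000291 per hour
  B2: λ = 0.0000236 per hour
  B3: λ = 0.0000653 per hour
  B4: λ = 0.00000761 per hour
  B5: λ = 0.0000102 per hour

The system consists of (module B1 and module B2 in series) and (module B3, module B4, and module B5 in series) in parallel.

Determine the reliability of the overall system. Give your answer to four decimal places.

0.9462

R(B1) = exp(−0.0000291 × 4000) = 0.890119
R(B2) = exp(−0.0000236 × 4000) = 0.909919
R(B3) = exp(−0.0000653 × 4000) = 0.770127
R(B4) = exp(−0.00000761 × 4000) = 0.970019
R(B5) = exp(−0.0000102 × 4000) = 0.960021
Series (B1 and B2): 0.890119 × 0.909919 = 0.809936
Series (B3, B4, and B5): 0.770127 × 0.970019 × 0.960021 = 0.717172
Parallel ([0.809936] and [0.717172]): 1 − (1 − 0.809936)(1 − 0.717172) = 0.9462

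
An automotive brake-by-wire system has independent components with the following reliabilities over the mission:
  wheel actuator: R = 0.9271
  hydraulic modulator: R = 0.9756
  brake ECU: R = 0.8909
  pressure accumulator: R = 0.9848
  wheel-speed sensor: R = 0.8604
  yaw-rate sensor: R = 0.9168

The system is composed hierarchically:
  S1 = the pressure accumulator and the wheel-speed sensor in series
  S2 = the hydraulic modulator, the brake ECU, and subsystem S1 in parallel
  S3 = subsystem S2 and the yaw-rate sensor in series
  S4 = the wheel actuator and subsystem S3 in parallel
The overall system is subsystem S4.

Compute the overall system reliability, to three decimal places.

Series (pressure accumulator and wheel-speed sensor): 0.98480 × 0.86040 = 0.84732
Parallel (hydraulic modulator, brake ECU, and [0.84732]): 1 − (1 − 0.97560)(1 − 0.89090)(1 − 0.84732) = 0.99959
Series ([0.99959] and yaw-rate sensor): 0.99959 × 0.91680 = 0.91642
Parallel (wheel actuator and [0.91642]): 1 − (1 − 0.92710)(1 − 0.91642) = 0.994

0.994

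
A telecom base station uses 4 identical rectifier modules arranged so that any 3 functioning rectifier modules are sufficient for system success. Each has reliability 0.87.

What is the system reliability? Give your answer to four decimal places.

R = Σ_{i=3}^{4} C(4,i) p^i (1−p)^{4−i} with p = 0.87
C(4,3)·0.87^3·0.13^1 = 0.342422
C(4,4)·0.87^4·0.13^0 = 0.572898
Sum = 0.9153

0.9153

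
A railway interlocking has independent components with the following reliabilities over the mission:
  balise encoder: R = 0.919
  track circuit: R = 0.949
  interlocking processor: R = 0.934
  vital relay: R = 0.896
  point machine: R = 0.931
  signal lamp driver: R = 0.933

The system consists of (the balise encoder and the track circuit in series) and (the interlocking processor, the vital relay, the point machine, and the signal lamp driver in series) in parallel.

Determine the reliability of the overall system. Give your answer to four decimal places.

0.9651

Series (balise encoder and track circuit): 0.919000 × 0.949000 = 0.872131
Series (interlocking processor, vital relay, point machine, and signal lamp driver): 0.934000 × 0.896000 × 0.931000 × 0.933000 = 0.726919
Parallel ([0.872131] and [0.726919]): 1 − (1 − 0.872131)(1 − 0.726919) = 0.9651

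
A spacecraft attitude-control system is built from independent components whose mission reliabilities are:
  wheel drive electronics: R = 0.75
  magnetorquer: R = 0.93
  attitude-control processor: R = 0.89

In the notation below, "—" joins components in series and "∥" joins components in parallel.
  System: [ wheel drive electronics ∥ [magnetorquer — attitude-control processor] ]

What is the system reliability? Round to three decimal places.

Series (magnetorquer and attitude-control processor): 0.93000 × 0.89000 = 0.82770
Parallel (wheel drive electronics and [0.82770]): 1 − (1 − 0.75000)(1 − 0.82770) = 0.957

0.957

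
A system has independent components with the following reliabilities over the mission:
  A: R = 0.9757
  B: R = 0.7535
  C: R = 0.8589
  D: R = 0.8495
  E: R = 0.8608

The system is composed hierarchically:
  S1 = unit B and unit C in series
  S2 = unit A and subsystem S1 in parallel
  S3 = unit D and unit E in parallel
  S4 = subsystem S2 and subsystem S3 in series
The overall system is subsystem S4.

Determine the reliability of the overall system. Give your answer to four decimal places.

Series (B and C): 0.753500 × 0.858900 = 0.647181
Parallel (A and [0.647181]): 1 − (1 − 0.975700)(1 − 0.647181) = 0.991426
Parallel (D and E): 1 − (1 − 0.849500)(1 − 0.860800) = 0.979050
Series ([0.991426] and [0.979050]): 0.991426 × 0.979050 = 0.9707

0.9707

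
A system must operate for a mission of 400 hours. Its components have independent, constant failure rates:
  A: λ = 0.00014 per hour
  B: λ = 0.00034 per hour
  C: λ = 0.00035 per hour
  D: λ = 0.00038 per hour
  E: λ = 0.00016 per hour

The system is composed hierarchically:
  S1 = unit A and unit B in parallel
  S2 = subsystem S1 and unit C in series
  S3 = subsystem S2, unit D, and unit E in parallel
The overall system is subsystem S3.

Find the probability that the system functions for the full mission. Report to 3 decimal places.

0.999

R(A) = exp(−0.00014 × 400) = 0.94554
R(B) = exp(−0.00034 × 400) = 0.87284
R(C) = exp(−0.00035 × 400) = 0.86936
R(D) = exp(−0.00038 × 400) = 0.85899
R(E) = exp(−0.00016 × 400) = 0.93800
Parallel (A and B): 1 − (1 − 0.94554)(1 − 0.87284) = 0.99307
Series ([0.99307] and C): 0.99307 × 0.86936 = 0.86334
Parallel ([0.86334], D, and E): 1 − (1 − 0.86334)(1 − 0.85899)(1 − 0.93800) = 0.999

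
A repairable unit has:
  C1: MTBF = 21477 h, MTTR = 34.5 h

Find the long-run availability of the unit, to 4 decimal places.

A(C1) = MTBF/(MTBF+MTTR) = 21477/(21477+34.5) = 0.9984

0.9984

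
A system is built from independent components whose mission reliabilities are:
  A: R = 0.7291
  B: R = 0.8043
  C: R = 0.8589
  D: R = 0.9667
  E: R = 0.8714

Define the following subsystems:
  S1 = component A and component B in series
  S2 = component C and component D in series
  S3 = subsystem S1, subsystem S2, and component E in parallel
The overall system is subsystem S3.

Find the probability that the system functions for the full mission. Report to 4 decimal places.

0.9910

Series (A and B): 0.729100 × 0.804300 = 0.586415
Series (C and D): 0.858900 × 0.966700 = 0.830299
Parallel ([0.586415], [0.830299], and E): 1 − (1 − 0.586415)(1 − 0.830299)(1 − 0.871400) = 0.9910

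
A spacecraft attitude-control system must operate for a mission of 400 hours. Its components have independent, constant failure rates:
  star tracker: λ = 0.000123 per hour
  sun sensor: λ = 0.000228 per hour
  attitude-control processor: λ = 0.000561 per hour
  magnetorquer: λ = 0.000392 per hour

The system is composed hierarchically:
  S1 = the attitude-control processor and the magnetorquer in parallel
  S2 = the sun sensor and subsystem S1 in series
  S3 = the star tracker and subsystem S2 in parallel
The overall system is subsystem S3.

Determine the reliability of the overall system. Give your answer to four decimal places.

0.9945

R(star tracker) = exp(−0.000123 × 400) = 0.951991
R(sun sensor) = exp(−0.000228 × 400) = 0.912835
R(attitude-control processor) = exp(−0.000561 × 400) = 0.798995
R(magnetorquer) = exp(−0.000392 × 400) = 0.854875
Parallel (attitude-control processor and magnetorquer): 1 − (1 − 0.798995)(1 − 0.854875) = 0.970829
Series (sun sensor and [0.970829]): 0.912835 × 0.970829 = 0.886207
Parallel (star tracker and [0.886207]): 1 − (1 − 0.951991)(1 − 0.886207) = 0.9945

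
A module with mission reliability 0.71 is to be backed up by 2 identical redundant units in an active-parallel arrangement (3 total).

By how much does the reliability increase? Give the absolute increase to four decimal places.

0.2656

R_before = 0.71
R_after = 1 − (1 − 0.71)^3 = 0.9756
ΔR = 0.9756 − 0.71 = 0.2656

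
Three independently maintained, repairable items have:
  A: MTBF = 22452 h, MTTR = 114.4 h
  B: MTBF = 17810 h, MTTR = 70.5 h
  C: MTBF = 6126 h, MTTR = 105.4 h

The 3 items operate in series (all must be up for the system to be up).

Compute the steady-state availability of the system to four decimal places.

0.9742

A(A) = MTBF/(MTBF+MTTR) = 22452/(22452+114.4) = 0.994931
A(B) = MTBF/(MTBF+MTTR) = 17810/(17810+70.5) = 0.996057
A(C) = MTBF/(MTBF+MTTR) = 6126/(6126+105.4) = 0.983086
Series availability: 0.994931 × 0.996057 × 0.983086 = 0.9742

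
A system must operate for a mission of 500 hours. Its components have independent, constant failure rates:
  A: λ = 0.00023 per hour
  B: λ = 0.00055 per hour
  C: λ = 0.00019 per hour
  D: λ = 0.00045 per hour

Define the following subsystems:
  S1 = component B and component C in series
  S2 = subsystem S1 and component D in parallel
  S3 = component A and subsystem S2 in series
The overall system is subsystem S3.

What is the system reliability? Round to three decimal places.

0.836

R(A) = exp(−0.00023 × 500) = 0.89137
R(B) = exp(−0.00055 × 500) = 0.75957
R(C) = exp(−0.00019 × 500) = 0.90937
R(D) = exp(−0.00045 × 500) = 0.79852
Series (B and C): 0.75957 × 0.90937 = 0.69073
Parallel ([0.69073] and D): 1 − (1 − 0.69073)(1 − 0.79852) = 0.93769
Series (A and [0.93769]): 0.89137 × 0.93769 = 0.836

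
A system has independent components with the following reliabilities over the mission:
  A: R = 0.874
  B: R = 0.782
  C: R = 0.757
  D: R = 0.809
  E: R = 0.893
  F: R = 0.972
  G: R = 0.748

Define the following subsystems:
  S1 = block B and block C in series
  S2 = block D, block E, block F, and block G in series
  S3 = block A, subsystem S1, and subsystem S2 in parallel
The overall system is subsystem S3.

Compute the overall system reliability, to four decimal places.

0.9756

Series (B and C): 0.782000 × 0.757000 = 0.591974
Series (D, E, F, and G): 0.809000 × 0.893000 × 0.972000 × 0.748000 = 0.525252
Parallel (A, [0.591974], and [0.525252]): 1 − (1 − 0.874000)(1 − 0.591974)(1 − 0.525252) = 0.9756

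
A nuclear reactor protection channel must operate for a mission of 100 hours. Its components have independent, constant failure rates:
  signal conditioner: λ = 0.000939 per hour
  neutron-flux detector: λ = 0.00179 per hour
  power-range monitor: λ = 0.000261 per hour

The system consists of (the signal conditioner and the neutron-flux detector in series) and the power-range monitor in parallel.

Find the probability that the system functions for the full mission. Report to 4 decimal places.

R(signal conditioner) = exp(−0.000939 × 100) = 0.910374
R(neutron-flux detector) = exp(−0.00179 × 100) = 0.836106
R(power-range monitor) = exp(−0.000261 × 100) = 0.974238
Series (signal conditioner and neutron-flux detector): 0.910374 × 0.836106 = 0.761169
Parallel ([0.761169] and power-range monitor): 1 − (1 − 0.761169)(1 − 0.974238) = 0.9938

0.9938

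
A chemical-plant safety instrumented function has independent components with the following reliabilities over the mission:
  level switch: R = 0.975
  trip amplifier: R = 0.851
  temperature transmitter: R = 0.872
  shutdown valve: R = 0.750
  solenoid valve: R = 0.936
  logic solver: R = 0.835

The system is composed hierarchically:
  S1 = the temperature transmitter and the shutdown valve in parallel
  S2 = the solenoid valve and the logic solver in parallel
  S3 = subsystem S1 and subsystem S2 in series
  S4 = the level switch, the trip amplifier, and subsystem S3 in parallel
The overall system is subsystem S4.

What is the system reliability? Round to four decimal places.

0.9998

Parallel (temperature transmitter and shutdown valve): 1 − (1 − 0.872000)(1 − 0.750000) = 0.968000
Parallel (solenoid valve and logic solver): 1 − (1 − 0.936000)(1 − 0.835000) = 0.989440
Series ([0.968000] and [0.989440]): 0.968000 × 0.989440 = 0.957778
Parallel (level switch, trip amplifier, and [0.957778]): 1 − (1 − 0.975000)(1 − 0.851000)(1 − 0.957778) = 0.9998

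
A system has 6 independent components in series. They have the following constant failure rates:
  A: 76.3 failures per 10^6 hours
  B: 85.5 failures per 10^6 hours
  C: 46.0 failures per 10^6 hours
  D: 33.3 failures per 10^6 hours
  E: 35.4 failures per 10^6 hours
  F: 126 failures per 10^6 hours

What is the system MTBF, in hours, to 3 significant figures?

2480

Series of exponential components: λ_sys = Σ λ_i
λ_sys = 0.0000763 + 0.0000855 + 0.0000460 + 0.0000333 + 0.0000354 + 0.000126 = 4.0250e-04 /h
MTBF = 1 / λ_sys = 2480 h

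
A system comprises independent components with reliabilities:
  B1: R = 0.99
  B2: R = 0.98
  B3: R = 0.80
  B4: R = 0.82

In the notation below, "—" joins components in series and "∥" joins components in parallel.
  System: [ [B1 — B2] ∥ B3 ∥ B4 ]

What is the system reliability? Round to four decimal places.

0.9989

Series (B1 and B2): 0.990000 × 0.980000 = 0.970200
Parallel ([0.970200], B3, and B4): 1 − (1 − 0.970200)(1 − 0.800000)(1 − 0.820000) = 0.9989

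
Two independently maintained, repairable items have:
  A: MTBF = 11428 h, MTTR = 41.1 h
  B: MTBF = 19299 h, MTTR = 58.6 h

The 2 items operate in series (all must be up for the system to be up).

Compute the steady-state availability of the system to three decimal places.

A(A) = MTBF/(MTBF+MTTR) = 11428/(11428+41.1) = 0.996416
A(B) = MTBF/(MTBF+MTTR) = 19299/(19299+58.6) = 0.996973
Series availability: 0.996416 × 0.996973 = 0.993

0.993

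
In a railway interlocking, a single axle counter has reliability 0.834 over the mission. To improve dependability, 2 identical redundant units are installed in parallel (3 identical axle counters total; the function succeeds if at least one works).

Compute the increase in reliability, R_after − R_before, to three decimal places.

R_before = 0.834
R_after = 1 − (1 − 0.834)^3 = 0.995
ΔR = 0.995 − 0.834 = 0.161

0.161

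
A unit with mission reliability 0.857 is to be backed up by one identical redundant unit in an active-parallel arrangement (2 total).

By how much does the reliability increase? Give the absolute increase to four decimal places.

0.1226

R_before = 0.857
R_after = 1 − (1 − 0.857)^2 = 0.9796
ΔR = 0.9796 − 0.857 = 0.1226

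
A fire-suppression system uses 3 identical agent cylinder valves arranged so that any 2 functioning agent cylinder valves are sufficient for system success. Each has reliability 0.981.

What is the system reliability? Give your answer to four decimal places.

R = Σ_{i=2}^{3} C(3,i) p^i (1−p)^{3−i} with p = 0.981
C(3,2)·0.981^2·0.019^1 = 0.054855
C(3,3)·0.981^3·0.019^0 = 0.944076
Sum = 0.9989

0.9989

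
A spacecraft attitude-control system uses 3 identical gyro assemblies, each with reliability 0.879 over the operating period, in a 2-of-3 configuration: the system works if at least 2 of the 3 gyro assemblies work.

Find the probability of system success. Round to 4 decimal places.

0.9596

R = Σ_{i=2}^{3} C(3,i) p^i (1−p)^{3−i} with p = 0.879
C(3,2)·0.879^2·0.121^1 = 0.280469
C(3,3)·0.879^3·0.121^0 = 0.679151
Sum = 0.9596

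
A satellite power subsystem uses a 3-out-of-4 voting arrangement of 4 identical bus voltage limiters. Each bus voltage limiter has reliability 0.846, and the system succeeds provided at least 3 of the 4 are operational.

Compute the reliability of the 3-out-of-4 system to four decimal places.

0.8852

R = Σ_{i=3}^{4} C(4,i) p^i (1−p)^{4−i} with p = 0.846
C(4,3)·0.846^3·0.154^1 = 0.372985
C(4,4)·0.846^4·0.154^0 = 0.512249
Sum = 0.8852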